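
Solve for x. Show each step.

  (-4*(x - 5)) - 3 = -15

Step 1. [(-4*(x - 5)) - 3 = -15] add 3: x sits inside (… - 3), so sub: -4*(x - 5) = -12.
Step 2. [-4*(x - 5) = -12] divide by the outer -4 ⇒ div: x - 5 = 3.
Step 3. [x - 5 = 3] -5 is outermost — add 5 both sides ⇒ sub: x = 8.

Answer: x ∈ {8}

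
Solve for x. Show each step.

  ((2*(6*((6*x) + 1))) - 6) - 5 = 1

Step 1. [((2*(6*((6*x) + 1))) - 6) - 5 = 1] peel the -5: add 5 from each side. So sub: (2*(6*((6*x) + 1))) - 6 = 6.
Step 2. [(2*(6*((6*x) + 1))) - 6 = 6] 2 | LHS and 2 | 6: pull 2 out, so factor: (6*((6*x) + 1)) - 3 = 3.
Step 3. [(6*((6*x) + 1)) - 3 = 3] add 3: x sits inside (… - 3), so sub: 6*((6*x) + 1) = 6.
Step 4. [6*((6*x) + 1) = 6] 6·(inner) — divide through by 6 ⇒ div: (6*x) + 1 = 1.
Step 5. [(6*x) + 1 = 1] the outer +1 inverts by subtracting 1, so sub: 6*x = 0.
Step 6. [6*x = 0] divide by the outer 6. So div: x = 0.

Answer: x ∈ {0}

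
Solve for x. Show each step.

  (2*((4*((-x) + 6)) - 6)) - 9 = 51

Step 1. [(2*((4*((-x) + 6)) - 6)) - 9 = 51] 9 comes off first (add 9). So sub: 2*((4*((-x) + 6)) - 6) = 60.
Step 2. [2*((4*((-x) + 6)) - 6) = 60] LHS = 2·(…); ÷2 both sides. So div: (4*((-x) + 6)) - 6 = 30.
Step 3. [(4*((-x) + 6)) - 6 = 30] add 6: x sits inside (… - 6) ⇒ sub: 4*((-x) + 6) = 36.
Step 4. [4*((-x) + 6) = 36] divide by the outer 4. So div: (-x) + 6 = 9.
Step 5. [(-x) + 6 = 9] +6 is outermost — subtract 6 both sides ⇒ sub: -x = 3.
Step 6. [-x = 3] flip signs both sides ⇒ neg: x = -3.

Answer: x ∈ {-3}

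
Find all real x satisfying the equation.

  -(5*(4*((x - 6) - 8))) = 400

Step 1. [-(5*(4*((x - 6) - 8))) = 400] flip signs both sides. So neg: 5*(4*((x - 6) - 8)) = -400.
Step 2. [5*(4*((x - 6) - 8)) = -400] 5 out front; divide by 5 ⇒ div: 4*((x - 6) - 8) = -80.
Step 3. [4*((x - 6) - 8) = -80] divide by the outer 4, so div: (x - 6) - 8 = -20.
Step 4. [(x - 6) - 8 = -20] 8 comes off first (add 8), so sub: x - 6 = -12.
Step 5. [x - 6 = -12] -6 is outermost — add 6 both sides. So sub: x = -6.

Answer: x ∈ {-6}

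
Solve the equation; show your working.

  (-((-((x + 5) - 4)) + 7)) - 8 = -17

Step 1. [(-((-((x + 5) - 4)) + 7)) - 8 = -17] 8 comes off first (add 8). So sub: -((-((x + 5) - 4)) + 7) = -9.
Step 2. [-((-((x + 5) - 4)) + 7) = -9] LHS negated; negate both sides, so neg: (-((x + 5) - 4)) + 7 = 9.
Step 3. [(-((x + 5) - 4)) + 7 = 9] peel the +7: subtract 7 from each side. So sub: -((x + 5) - 4) = 2.
Step 4. [-((x + 5) - 4) = 2] LHS negated; negate both sides ⇒ neg: (x + 5) - 4 = -2.
Step 5. [(x + 5) - 4 = -2] add 4: x sits inside (… - 4) ⇒ sub: x + 5 = 2.
Step 6. [x + 5 = 2] subtract 5: x sits inside (… + 5). So sub: x = -3.

Answer: x ∈ {-3}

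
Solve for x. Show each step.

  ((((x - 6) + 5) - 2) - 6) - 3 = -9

Step 1. [((((x - 6) + 5) - 2) - 6) - 3 = -9] 3 comes off first (add 3), so sub: (((x - 6) + 5) - 2) - 6 = -6.
Step 2. [(((x - 6) + 5) - 2) - 6 = -6] add 6: x sits inside (… - 6). So sub: ((x - 6) + 5) - 2 = 0.
Step 3. [((x - 6) + 5) - 2 = 0] 2 comes off first (add 2), so sub: (x - 6) + 5 = 2.
Step 4. [(x - 6) + 5 = 2] subtract 5: x sits inside (… + 5), so sub: x - 6 = -3.
Step 5. [x - 6 = -3] peel the -6: add 6 from each side ⇒ sub: x = 3.

Answer: x ∈ {3}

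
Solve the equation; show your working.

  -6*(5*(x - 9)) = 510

Step 1. [-6*(5*(x - 9)) = 510] divide by the outer -6. So div: 5*(x - 9) = -85.
Step 2. [5*(x - 9) = -85] 5·(inner) — divide through by 5. So div: x - 9 = -17.
Step 3. [x - 9 = -17] -9 is outermost — add 9 both sides, so sub: x = -8.

Answer: x ∈ {-8}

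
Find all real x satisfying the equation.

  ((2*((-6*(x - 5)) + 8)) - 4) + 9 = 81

Step 1. [((2*((-6*(x - 5)) + 8)) - 4) + 9 = 81] +9 is outermost — subtract 9 both sides, so sub: (2*((-6*(x - 5)) + 8)) - 4 = 72.
Step 2. [(2*((-6*(x - 5)) + 8)) - 4 = 72] 2 divides every term; factor it out ⇒ factor: ((-6*(x - 5)) + 8) - 2 = 36.
Step 3. [((-6*(x - 5)) + 8) - 2 = 36] add 2: x sits inside (… - 2). So sub: (-6*(x - 5)) + 8 = 38.
Step 4. [(-6*(x - 5)) + 8 = 38] +8 is outermost — subtract 8 both sides. So sub: -6*(x - 5) = 30.
Step 5. [-6*(x - 5) = 30] leading coefficient -6: divide by -6, so div: x - 5 = -5.
Step 6. [x - 5 = -5] 5 comes off first (add 5), so sub: x = 0.

Answer: x ∈ {0}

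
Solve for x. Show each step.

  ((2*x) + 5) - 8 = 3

Step 1. [((2*x) + 5) - 8 = 3] peel the -8: add 8 from each side. So sub: (2*x) + 5 = 11.
Step 2. [(2*x) + 5 = 11] subtract 5: x sits inside (… + 5) ⇒ sub: 2*x = 6.
Step 3. [2*x = 6] 2 out front; divide by 2, so div: x = 3.

Answer: x ∈ {3}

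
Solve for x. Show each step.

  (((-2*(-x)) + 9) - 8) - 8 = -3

Step 1. [(((-2*(-x)) + 9) - 8) - 8 = -3] add 8: x sits inside (… - 8), so sub: ((-2*(-x)) + 9) - 8 = 5.
Step 2. [((-2*(-x)) + 9) - 8 = 5] the outer -8 inverts by adding 8, so sub: (-2*(-x)) + 9 = 13.
Step 3. [(-2*(-x)) + 9 = 13] +9 is outermost — subtract 9 both sides, so sub: -2*(-x) = 4.
Step 4. [-2*(-x) = 4] leading coefficient -2: divide by -2, so div: -x = -2.
Step 5. [-x = -2] flip signs both sides ⇒ neg: x = 2.

Answer: x ∈ {2}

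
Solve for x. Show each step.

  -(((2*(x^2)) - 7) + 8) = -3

Step 1. [-(((2*(x^2)) - 7) + 8) = -3] leading − — multiply by −1. So neg: ((2*(x^2)) - 7) + 8 = 3.
Step 2. [((2*(x^2)) - 7) + 8 = 3] the outer +8 inverts by subtracting 8, so sub: (2*(x^2)) - 7 = -5.
Step 3. [(2*(x^2)) - 7 = -5] -7 is outermost — add 7 both sides. So sub: 2*(x^2) = 2.
Step 4. [2*(x^2) = 2] 2 out front; divide by 2. So div: x^2 = 1.
Step 5. [x^2 = 1] √ both sides: 1 ≥ 0 gives two branches. So sqrt: x = 1 or -1.

Answer: x ∈ {-1, 1}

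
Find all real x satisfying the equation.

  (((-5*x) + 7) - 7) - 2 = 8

Step 1. [(((-5*x) + 7) - 7) - 2 = 8] add 2: x sits inside (… - 2). So sub: ((-5*x) + 7) - 7 = 10.
Step 2. [((-5*x) + 7) - 7 = 10] the outer -7 inverts by adding 7 ⇒ sub: (-5*x) + 7 = 17.
Step 3. [(-5*x) + 7 = 17] peel the +7: subtract 7 from each side. So sub: -5*x = 10.
Step 4. [-5*x = 10] -5 out front; divide by -5, so div: x = -2.

Answer: x ∈ {-2}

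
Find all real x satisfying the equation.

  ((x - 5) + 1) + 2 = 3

Step 1. [((x - 5) + 1) + 2 = 3] 2 comes off first (subtract 2) ⇒ sub: (x - 5) + 1 = 1.
Step 2. [(x - 5) + 1 = 1] the outer +1 inverts by subtracting 1, so sub: x - 5 = 0.
Step 3. [x - 5 = 0] the outer -5 inverts by adding 5. So sub: x = 5.

Answer: x ∈ {5}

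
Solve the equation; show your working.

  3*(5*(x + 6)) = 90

Step 1. [3*(5*(x + 6)) = 90] leading coefficient 3: divide by 3. So div: 5*(x + 6) = 30.
Step 2. [5*(x + 6) = 30] divide by the outer 5 ⇒ div: x + 6 = 6.
Step 3. [x + 6 = 6] subtract 6: x sits inside (… + 6). So sub: x = 0.

Answer: x ∈ {0}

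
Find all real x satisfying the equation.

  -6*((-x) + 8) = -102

Step 1. [-6*((-x) + 8) = -102] LHS = -6·(…); ÷-6 both sides ⇒ div: (-x) + 8 = 17.
Step 2. [(-x) + 8 = 17] subtract 8: x sits inside (… + 8). So sub: -x = 9.
Step 3. [-x = 9] leading − — multiply by −1, so neg: x = -9.

Answer: x ∈ {-9}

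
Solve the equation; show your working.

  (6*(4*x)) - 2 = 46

Step 1. [(6*(4*x)) - 2 = 46] 2 comes off first (add 2). So sub: 6*(4*x) = 48.
Step 2. [6*(4*x) = 48] divide by the outer 6 ⇒ div: 4*x = 8.
Step 3. [4*x = 8] leading coefficient 4: divide by 4, so div: x = 2.

Answer: x ∈ {2}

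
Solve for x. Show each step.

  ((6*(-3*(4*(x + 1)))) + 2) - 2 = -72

Step 1. [((6*(-3*(4*(x + 1)))) + 2) - 2 = -72] add 2: x sits inside (… - 2) ⇒ sub: (6*(-3*(4*(x + 1)))) + 2 = -70.
Step 2. [(6*(-3*(4*(x + 1)))) + 2 = -70] the outer +2 inverts by subtracting 2. So sub: 6*(-3*(4*(x + 1))) = -72.
Step 3. [6*(-3*(4*(x + 1))) = -72] 6 out front; divide by 6, so div: -3*(4*(x + 1)) = -12.
Step 4. [-3*(4*(x + 1)) = -12] -3 out front; divide by -3, so div: 4*(x + 1) = 4.
Step 5. [4*(x + 1) = 4] leading coefficient 4: divide by 4 ⇒ div: x + 1 = 1.
Step 6. [x + 1 = 1] 1 comes off first (subtract 1) ⇒ sub: x = 0.

Answer: x ∈ {0}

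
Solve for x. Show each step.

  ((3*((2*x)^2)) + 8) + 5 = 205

Step 1. [((3*((2*x)^2)) + 8) + 5 = 205] peel the +5: subtract 5 from each side, so sub: (3*((2*x)^2)) + 8 = 200.
Step 2. [(3*((2*x)^2)) + 8 = 200] +8 is outermost — subtract 8 both sides, so sub: 3*((2*x)^2) = 192.
Step 3. [3*((2*x)^2) = 192] LHS = 3·(…); ÷3 both sides ⇒ div: (2*x)^2 = 64.
Step 4. [(2*x)^2 = 64] LHS squared, RHS 64 ≥ 0: apply √ (±). So sqrt: 2*x = 8 or -8.
Step 5. [2*x = 8 or -8] divide by the outer 2 ⇒ div: x = 4 or -4.

Answer: x ∈ {-4, 4}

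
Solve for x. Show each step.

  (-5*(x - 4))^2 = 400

Step 1. [(-5*(x - 4))^2 = 400] 400 ≥ 0, LHS is (·)² — take ±√. So sqrt: -5*(x - 4) = 20 or -20.
Step 2. [-5*(x - 4) = 20 or -20] -5·(inner) — divide through by -5. So div: x - 4 = -4 or 4.
Step 3. [x - 4 = -4 or 4] -4 is outermost — add 4 both sides ⇒ sub: x = 0 or 8.

Answer: x ∈ {0, 8}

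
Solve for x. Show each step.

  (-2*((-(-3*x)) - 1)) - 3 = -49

Step 1. [(-2*((-(-3*x)) - 1)) - 3 = -49] 3 comes off first (add 3) ⇒ sub: -2*((-(-3*x)) - 1) = -46.
Step 2. [-2*((-(-3*x)) - 1) = -46] LHS = -2·(…); ÷-2 both sides, so div: (-(-3*x)) - 1 = 23.
Step 3. [(-(-3*x)) - 1 = 23] 1 comes off first (add 1), so sub: -(-3*x) = 24.
Step 4. [-(-3*x) = 24] leading − — multiply by −1, so neg: -3*x = -24.
Step 5. [-3*x = -24] -3·(inner) — divide through by -3 ⇒ div: x = 8.

Answer: x ∈ {8}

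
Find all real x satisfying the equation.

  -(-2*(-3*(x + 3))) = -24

Step 1. [-(-2*(-3*(x + 3))) = -24] LHS negated; negate both sides, so neg: -2*(-3*(x + 3)) = 24.
Step 2. [-2*(-3*(x + 3)) = 24] LHS = -2·(…); ÷-2 both sides. So div: -3*(x + 3) = -12.
Step 3. [-3*(x + 3) = -12] -3·(inner) — divide through by -3, so div: x + 3 = 4.
Step 4. [x + 3 = 4] 3 comes off first (subtract 3), so sub: x = 1.

Answer: x ∈ {1}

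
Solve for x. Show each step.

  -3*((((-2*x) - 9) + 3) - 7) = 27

Step 1. [-3*((((-2*x) - 9) + 3) - 7) = 27] divide by the outer -3 ⇒ div: (((-2*x) - 9) + 3) - 7 = -9.
Step 2. [(((-2*x) - 9) + 3) - 7 = -9] peel the -7: add 7 from each side, so sub: ((-2*x) - 9) + 3 = -2.
Step 3. [((-2*x) - 9) + 3 = -2] the outer +3 inverts by subtracting 3 ⇒ sub: (-2*x) - 9 = -5.
Step 4. [(-2*x) - 9 = -5] -9 is outermost — add 9 both sides ⇒ sub: -2*x = 4.
Step 5. [-2*x = 4] -2·(inner) — divide through by -2 ⇒ div: x = -2.

Answer: x ∈ {-2}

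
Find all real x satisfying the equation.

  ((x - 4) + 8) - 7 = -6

Step 1. [((x - 4) + 8) - 7 = -6] the outer -7 inverts by adding 7. So sub: (x - 4) + 8 = 1.
Step 2. [(x - 4) + 8 = 1] the outer +8 inverts by subtracting 8. So sub: x - 4 = -7.
Step 3. [x - 4 = -7] add 4: x sits inside (… - 4), so sub: x = -3.

Answer: x ∈ {-3}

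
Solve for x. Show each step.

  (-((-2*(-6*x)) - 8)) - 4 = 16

Step 1. [(-((-2*(-6*x)) - 8)) - 4 = 16] the outer -4 inverts by adding 4. So sub: -((-2*(-6*x)) - 8) = 20.
Step 2. [-((-2*(-6*x)) - 8) = 20] leading − — multiply by −1, so neg: (-2*(-6*x)) - 8 = -20.
Step 3. [(-2*(-6*x)) - 8 = -20] -2 | LHS and -2 | -20: pull -2 out ⇒ factor: (-6*x) + 4 = 10.
Step 4. [(-6*x) + 4 = 10] subtract 4: x sits inside (… + 4). So sub: -6*x = 6.
Step 5. [-6*x = 6] leading coefficient -6: divide by -6, so div: x = -1.

Answer: x ∈ {-1}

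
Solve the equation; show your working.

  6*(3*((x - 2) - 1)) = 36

Step 1. [6*(3*((x - 2) - 1)) = 36] LHS = 6·(…); ÷6 both sides ⇒ div: 3*((x - 2) - 1) = 6.
Step 2. [3*((x - 2) - 1) = 6] divide by the outer 3, so div: (x - 2) - 1 = 2.
Step 3. [(x - 2) - 1 = 2] peel the -1: add 1 from each side, so sub: x - 2 = 3.
Step 4. [x - 2 = 3] -2 is outermost — add 2 both sides ⇒ sub: x = 5.

Answer: x ∈ {5}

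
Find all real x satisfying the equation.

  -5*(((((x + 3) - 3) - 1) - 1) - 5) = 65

Step 1. [-5*(((((x + 3) - 3) - 1) - 1) - 5) = 65] -5·(inner) — divide through by -5. So div: ((((x + 3) - 3) - 1) - 1) - 5 = -13.
Step 2. [((((x + 3) - 3) - 1) - 1) - 5 = -13] add 5: x sits inside (… - 5). So sub: (((x + 3) - 3) - 1) - 1 = -8.
Step 3. [(((x + 3) - 3) - 1) - 1 = -8] add 1: x sits inside (… - 1), so sub: ((x + 3) - 3) - 1 = -7.
Step 4. [((x + 3) - 3) - 1 = -7] -1 is outermost — add 1 both sides ⇒ sub: (x + 3) - 3 = -6.
Step 5. [(x + 3) - 3 = -6] peel the -3: add 3 from each side. So sub: x + 3 = -3.
Step 6. [x + 3 = -3] +3 is outermost — subtract 3 both sides. So sub: x = -6.

Answer: x ∈ {-6}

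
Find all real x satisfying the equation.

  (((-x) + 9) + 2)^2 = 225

Step 1. [(((-x) + 9) + 2)^2 = 225] 225 ≥ 0, LHS is (·)² — take ±√ ⇒ sqrt: ((-x) + 9) + 2 = 15 or -15.
Step 2. [((-x) + 9) + 2 = 15 or -15] subtract 2: x sits inside (… + 2) ⇒ sub: (-x) + 9 = 13 or -17.
Step 3. [(-x) + 9 = 13 or -17] +9 is outermost — subtract 9 both sides, so sub: -x = 4 or -26.
Step 4. [-x = 4 or -26] LHS negated; negate both sides, so neg: x = -4 or 26.

Answer: x ∈ {-4, 26}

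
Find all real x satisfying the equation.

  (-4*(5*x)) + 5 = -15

Step 1. [(-4*(5*x)) + 5 = -15] the outer +5 inverts by subtracting 5 ⇒ sub: -4*(5*x) = -20.
Step 2. [-4*(5*x) = -20] LHS = -4·(…); ÷-4 both sides ⇒ div: 5*x = 5.
Step 3. [5*x = 5] divide by the outer 5. So div: x = 1.

Answer: x ∈ {1}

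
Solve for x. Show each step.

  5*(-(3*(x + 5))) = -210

Step 1. [5*(-(3*(x + 5))) = -210] leading coefficient 5: divide by 5 ⇒ div: -(3*(x + 5)) = -42.
Step 2. [-(3*(x + 5)) = -42] leading − — multiply by −1 ⇒ neg: 3*(x + 5) = 42.
Step 3. [3*(x + 5) = 42] 3·(inner) — divide through by 3. So div: x + 5 = 14.
Step 4. [x + 5 = 14] subtract 5: x sits inside (… + 5). So sub: x = 9.

Answer: x ∈ {9}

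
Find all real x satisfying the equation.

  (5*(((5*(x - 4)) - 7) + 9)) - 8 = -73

Step 1. [(5*(((5*(x - 4)) - 7) + 9)) - 8 = -73] add 8: x sits inside (… - 8) ⇒ sub: 5*(((5*(x - 4)) - 7) + 9) = -65.
Step 2. [5*(((5*(x - 4)) - 7) + 9) = -65] LHS = 5·(…); ÷5 both sides. So div: ((5*(x - 4)) - 7) + 9 = -13.
Step 3. [((5*(x - 4)) - 7) + 9 = -13] 9 comes off first (subtract 9) ⇒ sub: (5*(x - 4)) - 7 = -22.
Step 4. [(5*(x - 4)) - 7 = -22] add 7: x sits inside (… - 7), so sub: 5*(x - 4) = -15.
Step 5. [5*(x - 4) = -15] LHS = 5·(…); ÷5 both sides ⇒ div: x - 4 = -3.
Step 6. [x - 4 = -3] add 4: x sits inside (… - 4). So sub: x = 1.

Answer: x ∈ {1}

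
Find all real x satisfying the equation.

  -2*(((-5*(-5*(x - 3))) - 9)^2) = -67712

Step 1. [-2*(((-5*(-5*(x - 3))) - 9)^2) = -67712] -2·(inner) — divide through by -2 ⇒ div: ((-5*(-5*(x - 3))) - 9)^2 = 33856.
Step 2. [((-5*(-5*(x - 3))) - 9)^2 = 33856] 33856 ≥ 0, LHS is (·)² — take ±√. So sqrt: (-5*(-5*(x - 3))) - 9 = 184 or -184.
Step 3. [(-5*(-5*(x - 3))) - 9 = 184 or -184] the outer -9 inverts by adding 9. So sub: -5*(-5*(x - 3)) = 193 or -175.
Step 4. [-5*(-5*(x - 3)) = 193 or -175] LHS = -5·(…); ÷-5 both sides, so div: -5*(x - 3) = -193/5 or 35.
Step 5. [-5*(x - 3) = -193/5 or 35] leading coefficient -5: divide by -5 ⇒ div: x - 3 = 193/25 or -7.
Step 6. [x - 3 = 193/25 or -7] 3 comes off first (add 3), so sub: x = 268/25 or -4.

Answer: x ∈ {-4, 268/25}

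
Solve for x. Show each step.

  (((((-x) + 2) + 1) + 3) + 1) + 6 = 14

Step 1. [(((((-x) + 2) + 1) + 3) + 1) + 6 = 14] 6 comes off first (subtract 6), so sub: ((((-x) + 2) + 1) + 3) + 1 = 8.
Step 2. [((((-x) + 2) + 1) + 3) + 1 = 8] subtract 1: x sits inside (… + 1). So sub: (((-x) + 2) + 1) + 3 = 7.
Step 3. [(((-x) + 2) + 1) + 3 = 7] the outer +3 inverts by subtracting 3, so sub: ((-x) + 2) + 1 = 4.
Step 4. [((-x) + 2) + 1 = 4] 1 comes off first (subtract 1) ⇒ sub: (-x) + 2 = 3.
Step 5. [(-x) + 2 = 3] 2 comes off first (subtract 2). So sub: -x = 1.
Step 6. [-x = 1] flip signs both sides, so neg: x = -1.

Answer: x ∈ {-1}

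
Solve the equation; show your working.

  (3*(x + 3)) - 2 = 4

Step 1. [(3*(x + 3)) - 2 = 4] the outer -2 inverts by adding 2, so sub: 3*(x + 3) = 6.
Step 2. [3*(x + 3) = 6] divide by the outer 3, so div: x + 3 = 2.
Step 3. [x + 3 = 2] 3 comes off first (subtract 3) ⇒ sub: x = -1.

Answer: x ∈ {-1}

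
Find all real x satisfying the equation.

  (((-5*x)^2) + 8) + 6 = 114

Step 1. [(((-5*x)^2) + 8) + 6 = 114] peel the +6: subtract 6 from each side ⇒ sub: ((-5*x)^2) + 8 = 108.
Step 2. [((-5*x)^2) + 8 = 108] peel the +8: subtract 8 from each side. So sub: (-5*x)^2 = 100.
Step 3. [(-5*x)^2 = 100] LHS squared, RHS 100 ≥ 0: apply √ (±). So sqrt: -5*x = 10 or -10.
Step 4. [-5*x = 10 or -10] divide by the outer -5 ⇒ div: x = -2 or 2.

Answer: x ∈ {-2, 2}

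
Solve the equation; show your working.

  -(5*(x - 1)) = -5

Step 1. [-(5*(x - 1)) = -5] LHS negated; negate both sides ⇒ neg: 5*(x - 1) = 5.
Step 2. [5*(x - 1) = 5] divide by the outer 5, so div: x - 1 = 1.
Step 3. [x - 1 = 1] 1 comes off first (add 1). So sub: x = 2.

Answer: x ∈ {2}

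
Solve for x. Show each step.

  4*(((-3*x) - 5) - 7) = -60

Step 1. [4*(((-3*x) - 5) - 7) = -60] LHS = 4·(…); ÷4 both sides, so div: ((-3*x) - 5) - 7 = -15.
Step 2. [((-3*x) - 5) - 7 = -15] 7 comes off first (add 7). So sub: (-3*x) - 5 = -8.
Step 3. [(-3*x) - 5 = -8] add 5: x sits inside (… - 5). So sub: -3*x = -3.
Step 4. [-3*x = -3] LHS = -3·(…); ÷-3 both sides. So div: x = 1.

Answer: x ∈ {1}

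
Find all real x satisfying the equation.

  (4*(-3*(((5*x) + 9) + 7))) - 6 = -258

Step 1. [(4*(-3*(((5*x) + 9) + 7))) - 6 = -258] peel the -6: add 6 from each side, so sub: 4*(-3*(((5*x) + 9) + 7)) = -252.
Step 2. [4*(-3*(((5*x) + 9) + 7)) = -252] leading coefficient 4: divide by 4, so div: -3*(((5*x) + 9) + 7) = -63.
Step 3. [-3*(((5*x) + 9) + 7) = -63] -3·(inner) — divide through by -3. So div: ((5*x) + 9) + 7 = 21.
Step 4. [((5*x) + 9) + 7 = 21] peel the +7: subtract 7 from each side, so sub: (5*x) + 9 = 14.
Step 5. [(5*x) + 9 = 14] 9 comes off first (subtract 9). So sub: 5*x = 5.
Step 6. [5*x = 5] divide by the outer 5 ⇒ div: x = 1.

Answer: x ∈ {1}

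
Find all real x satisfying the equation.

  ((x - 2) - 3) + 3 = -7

Step 1. [((x - 2) - 3) + 3 = -7] peel the +3: subtract 3 from each side ⇒ sub: (x - 2) - 3 = -10.
Step 2. [(x - 2) - 3 = -10] the outer -3 inverts by adding 3. So sub: x - 2 = -7.
Step 3. [x - 2 = -7] -2 is outermost — add 2 both sides. So sub: x = -5.

Answer: x ∈ {-5}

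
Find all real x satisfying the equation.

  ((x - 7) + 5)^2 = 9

Step 1. [((x - 7) + 5)^2 = 9] √ both sides: 9 ≥ 0 gives two branches ⇒ sqrt: (x - 7) + 5 = 3 or -3.
Step 2. [(x - 7) + 5 = 3 or -3] the outer +5 inverts by subtracting 5 ⇒ sub: x - 7 = -2 or -8.
Step 3. [x - 7 = -2 or -8] 7 comes off first (add 7), so sub: x = 5 or -1.

Answer: x ∈ {-1, 5}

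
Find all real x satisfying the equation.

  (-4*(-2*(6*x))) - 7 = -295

Step 1. [(-4*(-2*(6*x))) - 7 = -295] the outer -7 inverts by adding 7, so sub: -4*(-2*(6*x)) = -288.
Step 2. [-4*(-2*(6*x)) = -288] LHS = -4·(…); ÷-4 both sides, so div: -2*(6*x) = 72.
Step 3. [-2*(6*x) = 72] -2·(inner) — divide through by -2 ⇒ div: 6*x = -36.
Step 4. [6*x = -36] leading coefficient 6: divide by 6. So div: x = -6.

Answer: x ∈ {-6}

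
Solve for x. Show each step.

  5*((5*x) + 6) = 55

Step 1. [5*((5*x) + 6) = 55] leading coefficient 5: divide by 5 ⇒ div: (5*x) + 6 = 11.
Step 2. [(5*x) + 6 = 11] 6 comes off first (subtract 6), so sub: 5*x = 5.
Step 3. [5*x = 5] divide by the outer 5. So div: x = 1.

Answer: x ∈ {1}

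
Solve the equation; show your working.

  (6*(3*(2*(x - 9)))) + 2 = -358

Step 1. [(6*(3*(2*(x - 9)))) + 2 = -358] the outer +2 inverts by subtracting 2 ⇒ sub: 6*(3*(2*(x - 9))) = -360.
Step 2. [6*(3*(2*(x - 9))) = -360] LHS = 6·(…); ÷6 both sides, so div: 3*(2*(x - 9)) = -60.
Step 3. [3*(2*(x - 9)) = -60] 3 out front; divide by 3. So div: 2*(x - 9) = -20.
Step 4. [2*(x - 9) = -20] 2·(inner) — divide through by 2, so div: x - 9 = -10.
Step 5. [x - 9 = -10] peel the -9: add 9 from each side. So sub: x = -1.

Answer: x ∈ {-1}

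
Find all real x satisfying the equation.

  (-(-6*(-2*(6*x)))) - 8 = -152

Step 1. [(-(-6*(-2*(6*x)))) - 8 = -152] add 8: x sits inside (… - 8) ⇒ sub: -(-6*(-2*(6*x))) = -144.
Step 2. [-(-6*(-2*(6*x))) = -144] leading − — multiply by −1 ⇒ neg: -6*(-2*(6*x)) = 144.
Step 3. [-6*(-2*(6*x)) = 144] -6·(inner) — divide through by -6 ⇒ div: -2*(6*x) = -24.
Step 4. [-2*(6*x) = -24] divide by the outer -2 ⇒ div: 6*x = 12.
Step 5. [6*x = 12] leading coefficient 6: divide by 6. So div: x = 2.

Answer: x ∈ {2}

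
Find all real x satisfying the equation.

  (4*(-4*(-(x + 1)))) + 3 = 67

Step 1. [(4*(-4*(-(x + 1)))) + 3 = 67] subtract 3: x sits inside (… + 3). So sub: 4*(-4*(-(x + 1))) = 64.
Step 2. [4*(-4*(-(x + 1))) = 64] LHS = 4·(…); ÷4 both sides. So div: -4*(-(x + 1)) = 16.
Step 3. [-4*(-(x + 1)) = 16] LHS = -4·(…); ÷-4 both sides, so div: -(x + 1) = -4.
Step 4. [-(x + 1) = -4] flip signs both sides. So neg: x + 1 = 4.
Step 5. [x + 1 = 4] subtract 1: x sits inside (… + 1), so sub: x = 3.

Answer: x ∈ {3}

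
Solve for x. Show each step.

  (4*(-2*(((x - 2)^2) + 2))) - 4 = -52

Step 1. [(4*(-2*(((x - 2)^2) + 2))) - 4 = -52] common factor 4 (LHS and -52) — divide through, so factor: (-2*(((x - 2)^2) + 2)) - 1 = -13.
Step 2. [(-2*(((x - 2)^2) + 2)) - 1 = -13] the outer -1 inverts by adding 1. So sub: -2*(((x - 2)^2) + 2) = -12.
Step 3. [-2*(((x - 2)^2) + 2) = -12] divide by the outer -2. So div: ((x - 2)^2) + 2 = 6.
Step 4. [((x - 2)^2) + 2 = 6] +2 is outermost — subtract 2 both sides. So sub: (x - 2)^2 = 4.
Step 5. [(x - 2)^2 = 4] 4 ≥ 0, LHS is (·)² — take ±√, so sqrt: x - 2 = 2 or -2.
Step 6. [x - 2 = 2 or -2] 2 comes off first (add 2) ⇒ sub: x = 4 or 0.

Answer: x ∈ {0, 4}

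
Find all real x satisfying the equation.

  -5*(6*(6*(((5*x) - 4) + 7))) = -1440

Step 1. [-5*(6*(6*(((5*x) - 4) + 7))) = -1440] -5·(inner) — divide through by -5, so div: 6*(6*(((5*x) - 4) + 7)) = 288.
Step 2. [6*(6*(((5*x) - 4) + 7)) = 288] LHS = 6·(…); ÷6 both sides, so div: 6*(((5*x) - 4) + 7) = 48.
Step 3. [6*(((5*x) - 4) + 7) = 48] LHS = 6·(…); ÷6 both sides. So div: ((5*x) - 4) + 7 = 8.
Step 4. [((5*x) - 4) + 7 = 8] the outer +7 inverts by subtracting 7, so sub: (5*x) - 4 = 1.
Step 5. [(5*x) - 4 = 1] peel the -4: add 4 from each side, so sub: 5*x = 5.
Step 6. [5*x = 5] divide by the outer 5. So div: x = 1.

Answer: x ∈ {1}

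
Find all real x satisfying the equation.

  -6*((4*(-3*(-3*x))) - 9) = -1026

Step 1. [-6*((4*(-3*(-3*x))) - 9) = -1026] -6·(inner) — divide through by -6 ⇒ div: (4*(-3*(-3*x))) - 9 = 171.
Step 2. [(4*(-3*(-3*x))) - 9 = 171] peel the -9: add 9 from each side ⇒ sub: 4*(-3*(-3*x)) = 180.
Step 3. [4*(-3*(-3*x)) = 180] 4 out front; divide by 4 ⇒ div: -3*(-3*x) = 45.
Step 4. [-3*(-3*x) = 45] leading coefficient -3: divide by -3. So div: -3*x = -15.
Step 5. [-3*x = -15] -3 out front; divide by -3. So div: x = 5.

Answer: x ∈ {5}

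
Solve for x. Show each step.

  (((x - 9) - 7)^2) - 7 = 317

Step 1. [(((x - 9) - 7)^2) - 7 = 317] -7 is outermost — add 7 both sides, so sub: ((x - 9) - 7)^2 = 324.
Step 2. [((x - 9) - 7)^2 = 324] 324 ≥ 0, LHS is (·)² — take ±√. So sqrt: (x - 9) - 7 = 18 or -18.
Step 3. [(x - 9) - 7 = 18 or -18] the outer -7 inverts by adding 7, so sub: x - 9 = 25 or -11.
Step 4. [x - 9 = 25 or -11] add 9: x sits inside (… - 9) ⇒ sub: x = 34 or -2.

Answer: x ∈ {-2, 34}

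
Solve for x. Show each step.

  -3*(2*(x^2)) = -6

Step 1. [-3*(2*(x^2)) = -6] leading coefficient -3: divide by -3. So div: 2*(x^2) = 2.
Step 2. [2*(x^2) = 2] 2 out front; divide by 2. So div: x^2 = 1.
Step 3. [x^2 = 1] √ both sides: 1 ≥ 0 gives two branches. So sqrt: x = 1 or -1.

Answer: x ∈ {-1, 1}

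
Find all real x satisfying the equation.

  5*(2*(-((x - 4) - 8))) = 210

Step 1. [5*(2*(-((x - 4) - 8))) = 210] leading coefficient 5: divide by 5. So div: 2*(-((x - 4) - 8)) = 42.
Step 2. [2*(-((x - 4) - 8)) = 42] 2 out front; divide by 2. So div: -((x - 4) - 8) = 21.
Step 3. [-((x - 4) - 8) = 21] flip signs both sides, so neg: (x - 4) - 8 = -21.
Step 4. [(x - 4) - 8 = -21] the outer -8 inverts by adding 8 ⇒ sub: x - 4 = -13.
Step 5. [x - 4 = -13] peel the -4: add 4 from each side, so sub: x = -9.

Answer: x ∈ {-9}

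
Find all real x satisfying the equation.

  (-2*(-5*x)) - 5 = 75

Step 1. [(-2*(-5*x)) - 5 = 75] 5 comes off first (add 5) ⇒ sub: -2*(-5*x) = 80.
Step 2. [-2*(-5*x) = 80] -2 out front; divide by -2, so div: -5*x = -40.
Step 3. [-5*x = -40] divide by the outer -5. So div: x = 8.

Answer: x ∈ {8}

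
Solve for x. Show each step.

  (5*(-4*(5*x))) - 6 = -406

Step 1. [(5*(-4*(5*x))) - 6 = -406] the outer -6 inverts by adding 6, so sub: 5*(-4*(5*x)) = -400.
Step 2. [5*(-4*(5*x)) = -400] 5 out front; divide by 5 ⇒ div: -4*(5*x) = -80.
Step 3. [-4*(5*x) = -80] divide by the outer -4, so div: 5*x = 20.
Step 4. [5*x = 20] LHS = 5·(…); ÷5 both sides. So div: x = 4.

Answer: x ∈ {4}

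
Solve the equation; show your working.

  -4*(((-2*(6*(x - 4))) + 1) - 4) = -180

Step 1. [-4*(((-2*(6*(x - 4))) + 1) - 4) = -180] LHS = -4·(…); ÷-4 both sides, so div: ((-2*(6*(x - 4))) + 1) - 4 = 45.
Step 2. [((-2*(6*(x - 4))) + 1) - 4 = 45] the outer -4 inverts by adding 4, so sub: (-2*(6*(x - 4))) + 1 = 49.
Step 3. [(-2*(6*(x - 4))) + 1 = 49] 1 comes off first (subtract 1), so sub: -2*(6*(x - 4)) = 48.
Step 4. [-2*(6*(x - 4)) = 48] -2·(inner) — divide through by -2, so div: 6*(x - 4) = -24.
Step 5. [6*(x - 4) = -24] LHS = 6·(…); ÷6 both sides, so div: x - 4 = -4.
Step 6. [x - 4 = -4] -4 is outermost — add 4 both sides ⇒ sub: x = 0.

Answer: x ∈ {0}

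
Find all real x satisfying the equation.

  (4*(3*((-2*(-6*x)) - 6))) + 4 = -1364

Step 1. [(4*(3*((-2*(-6*x)) - 6))) + 4 = -1364] peel the +4: subtract 4 from each side. So sub: 4*(3*((-2*(-6*x)) - 6)) = -1368.
Step 2. [4*(3*((-2*(-6*x)) - 6)) = -1368] 4·(inner) — divide through by 4. So div: 3*((-2*(-6*x)) - 6) = -342.
Step 3. [3*((-2*(-6*x)) - 6) = -342] 3 out front; divide by 3. So div: (-2*(-6*x)) - 6 = -114.
Step 4. [(-2*(-6*x)) - 6 = -114] -2 divides every term; factor it out, so factor: (-6*x) + 3 = 57.
Step 5. [(-6*x) + 3 = 57] subtract 3: x sits inside (… + 3), so sub: -6*x = 54.
Step 6. [-6*x = 54] leading coefficient -6: divide by -6, so div: x = -9.

Answer: x ∈ {-9}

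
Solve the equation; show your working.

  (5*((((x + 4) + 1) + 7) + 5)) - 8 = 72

Step 1. [(5*((((x + 4) + 1) + 7) + 5)) - 8 = 72] add 8: x sits inside (… - 8). So sub: 5*((((x + 4) + 1) + 7) + 5) = 80.
Step 2. [5*((((x + 4) + 1) + 7) + 5) = 80] divide by the outer 5 ⇒ div: (((x + 4) + 1) + 7) + 5 = 16.
Step 3. [(((x + 4) + 1) + 7) + 5 = 16] +5 is outermost — subtract 5 both sides. So sub: ((x + 4) + 1) + 7 = 11.
Step 4. [((x + 4) + 1) + 7 = 11] the outer +7 inverts by subtracting 7. So sub: (x + 4) + 1 = 4.
Step 5. [(x + 4) + 1 = 4] peel the +1: subtract 1 from each side. So sub: x + 4 = 3.
Step 6. [x + 4 = 3] 4 comes off first (subtract 4) ⇒ sub: x = -1.

Answer: x ∈ {-1}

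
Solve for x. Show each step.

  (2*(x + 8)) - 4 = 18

Step 1. [(2*(x + 8)) - 4 = 18] peel the -4: add 4 from each side. So sub: 2*(x + 8) = 22.
Step 2. [2*(x + 8) = 22] 2 out front; divide by 2. So div: x + 8 = 11.
Step 3. [x + 8 = 11] the outer +8 inverts by subtracting 8. So sub: x = 3.

Answer: x ∈ {3}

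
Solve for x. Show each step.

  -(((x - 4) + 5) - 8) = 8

Step 1. [-(((x - 4) + 5) - 8) = 8] flip signs both sides. So neg: ((x - 4) + 5) - 8 = -8.
Step 2. [((x - 4) + 5) - 8 = -8] add 8: x sits inside (… - 8), so sub: (x - 4) + 5 = 0.
Step 3. [(x - 4) + 5 = 0] the outer +5 inverts by subtracting 5 ⇒ sub: x - 4 = -5.
Step 4. [x - 4 = -5] the outer -4 inverts by adding 4, so sub: x = -1.

Answer: x ∈ {-1}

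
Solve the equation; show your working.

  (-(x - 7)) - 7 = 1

Step 1. [(-(x - 7)) - 7 = 1] -7 is outermost — add 7 both sides. So sub: -(x - 7) = 8.
Step 2. [-(x - 7) = 8] flip signs both sides, so neg: x - 7 = -8.
Step 3. [x - 7 = -8] the outer -7 inverts by adding 7. So sub: x = -1.

Answer: x ∈ {-1}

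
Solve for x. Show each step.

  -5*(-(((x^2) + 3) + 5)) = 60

Step 1. [-5*(-(((x^2) + 3) + 5)) = 60] -5·(inner) — divide through by -5, so div: -(((x^2) + 3) + 5) = -12.
Step 2. [-(((x^2) + 3) + 5) = -12] leading − — multiply by −1. So neg: ((x^2) + 3) + 5 = 12.
Step 3. [((x^2) + 3) + 5 = 12] +5 is outermost — subtract 5 both sides. So sub: (x^2) + 3 = 7.
Step 4. [(x^2) + 3 = 7] +3 is outermost — subtract 3 both sides, so sub: x^2 = 4.
Step 5. [x^2 = 4] √ both sides: 4 ≥ 0 gives two branches, so sqrt: x = 2 or -2.

Answer: x ∈ {-2, 2}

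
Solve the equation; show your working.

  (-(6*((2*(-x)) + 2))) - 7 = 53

Step 1. [(-(6*((2*(-x)) + 2))) - 7 = 53] -7 is outermost — add 7 both sides. So sub: -(6*((2*(-x)) + 2)) = 60.
Step 2. [-(6*((2*(-x)) + 2)) = 60] leading − — multiply by −1, so neg: 6*((2*(-x)) + 2) = -60.
Step 3. [6*((2*(-x)) + 2) = -60] 6·(inner) — divide through by 6. So div: (2*(-x)) + 2 = -10.
Step 4. [(2*(-x)) + 2 = -10] peel the +2: subtract 2 from each side ⇒ sub: 2*(-x) = -12.
Step 5. [2*(-x) = -12] 2 out front; divide by 2 ⇒ div: -x = -6.
Step 6. [-x = -6] LHS negated; negate both sides, so neg: x = 6.

Answer: x ∈ {6}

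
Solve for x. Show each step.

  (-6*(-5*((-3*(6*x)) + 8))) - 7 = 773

Step 1. [(-6*(-5*((-3*(6*x)) + 8))) - 7 = 773] the outer -7 inverts by adding 7 ⇒ sub: -6*(-5*((-3*(6*x)) + 8)) = 780.
Step 2. [-6*(-5*((-3*(6*x)) + 8)) = 780] divide by the outer -6 ⇒ div: -5*((-3*(6*x)) + 8) = -130.
Step 3. [-5*((-3*(6*x)) + 8) = -130] LHS = -5·(…); ÷-5 both sides, so div: (-3*(6*x)) + 8 = 26.
Step 4. [(-3*(6*x)) + 8 = 26] the outer +8 inverts by subtracting 8 ⇒ sub: -3*(6*x) = 18.
Step 5. [-3*(6*x) = 18] -3·(inner) — divide through by -3. So div: 6*x = -6.
Step 6. [6*x = -6] 6 out front; divide by 6, so div: x = -1.

Answer: x ∈ {-1}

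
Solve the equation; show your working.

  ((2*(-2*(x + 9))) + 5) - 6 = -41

Step 1. [((2*(-2*(x + 9))) + 5) - 6 = -41] peel the -6: add 6 from each side, so sub: (2*(-2*(x + 9))) + 5 = -35.
Step 2. [(2*(-2*(x + 9))) + 5 = -35] peel the +5: subtract 5 from each side. So sub: 2*(-2*(x + 9)) = -40.
Step 3. [2*(-2*(x + 9)) = -40] 2 out front; divide by 2. So div: -2*(x + 9) = -20.
Step 4. [-2*(x + 9) = -20] -2·(inner) — divide through by -2 ⇒ div: x + 9 = 10.
Step 5. [x + 9 = 10] the outer +9 inverts by subtracting 9 ⇒ sub: x = 1.

Answer: x ∈ {1}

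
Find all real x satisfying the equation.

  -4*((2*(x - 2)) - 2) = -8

Step 1. [-4*((2*(x - 2)) - 2) = -8] -4 out front; divide by -4, so div: (2*(x - 2)) - 2 = 2.
Step 2. [(2*(x - 2)) - 2 = 2] -2 is outermost — add 2 both sides ⇒ sub: 2*(x - 2) = 4.
Step 3. [2*(x - 2) = 4] leading coefficient 2: divide by 2. So div: x - 2 = 2.
Step 4. [x - 2 = 2] -2 is outermost — add 2 both sides. So sub: x = 4.

Answer: x ∈ {4}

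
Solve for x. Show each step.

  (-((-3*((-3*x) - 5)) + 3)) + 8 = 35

Step 1. [(-((-3*((-3*x) - 5)) + 3)) + 8 = 35] 8 comes off first (subtract 8). So sub: -((-3*((-3*x) - 5)) + 3) = 27.
Step 2. [-((-3*((-3*x) - 5)) + 3) = 27] flip signs both sides ⇒ neg: (-3*((-3*x) - 5)) + 3 = -27.
Step 3. [(-3*((-3*x) - 5)) + 3 = -27] 3 comes off first (subtract 3) ⇒ sub: -3*((-3*x) - 5) = -30.
Step 4. [-3*((-3*x) - 5) = -30] -3 out front; divide by -3 ⇒ div: (-3*x) - 5 = 10.
Step 5. [(-3*x) - 5 = 10] 5 comes off first (add 5) ⇒ sub: -3*x = 15.
Step 6. [-3*x = 15] divide by the outer -3. So div: x = -5.

Answer: x ∈ {-5}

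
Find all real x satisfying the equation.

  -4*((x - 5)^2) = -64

Step 1. [-4*((x - 5)^2) = -64] divide by the outer -4 ⇒ div: (x - 5)^2 = 16.
Step 2. [(x - 5)^2 = 16] √ both sides: 16 ≥ 0 gives two branches ⇒ sqrt: x - 5 = 4 or -4.
Step 3. [x - 5 = 4 or -4] -5 is outermost — add 5 both sides, so sub: x = 9 or 1.

Answer: x ∈ {1, 9}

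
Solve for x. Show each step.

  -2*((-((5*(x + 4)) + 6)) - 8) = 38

Step 1. [-2*((-((5*(x + 4)) + 6)) - 8) = 38] -2·(inner) — divide through by -2, so div: (-((5*(x + 4)) + 6)) - 8 = -19.
Step 2. [(-((5*(x + 4)) + 6)) - 8 = -19] peel the -8: add 8 from each side, so sub: -((5*(x + 4)) + 6) = -11.
Step 3. [-((5*(x + 4)) + 6) = -11] flip signs both sides. So neg: (5*(x + 4)) + 6 = 11.
Step 4. [(5*(x + 4)) + 6 = 11] peel the +6: subtract 6 from each side, so sub: 5*(x + 4) = 5.
Step 5. [5*(x + 4) = 5] 5·(inner) — divide through by 5. So div: x + 4 = 1.
Step 6. [x + 4 = 1] subtract 4: x sits inside (… + 4). So sub: x = -3.

Answer: x ∈ {-3}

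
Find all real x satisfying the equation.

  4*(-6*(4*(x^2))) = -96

Step 1. [4*(-6*(4*(x^2))) = -96] divide by the outer 4 ⇒ div: -6*(4*(x^2)) = -24.
Step 2. [-6*(4*(x^2)) = -24] -6 out front; divide by -6. So div: 4*(x^2) = 4.
Step 3. [4*(x^2) = 4] 4 out front; divide by 4. So div: x^2 = 1.
Step 4. [x^2 = 1] √ both sides: 1 ≥ 0 gives two branches. So sqrt: x = 1 or -1.

Answer: x ∈ {-1, 1}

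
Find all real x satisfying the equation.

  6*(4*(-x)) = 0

Step 1. [6*(4*(-x)) = 0] leading coefficient 6: divide by 6. So div: 4*(-x) = 0.
Step 2. [4*(-x) = 0] 4·(inner) — divide through by 4 ⇒ div: -x = 0.
Step 3. [-x = 0] leading − — multiply by −1 ⇒ neg: x = 0.

Answer: x ∈ {0}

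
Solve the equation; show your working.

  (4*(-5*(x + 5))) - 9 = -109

Step 1. [(4*(-5*(x + 5))) - 9 = -109] the outer -9 inverts by adding 9. So sub: 4*(-5*(x + 5)) = -100.
Step 2. [4*(-5*(x + 5)) = -100] LHS = 4·(…); ÷4 both sides ⇒ div: -5*(x + 5) = -25.
Step 3. [-5*(x + 5) = -25] -5 out front; divide by -5. So div: x + 5 = 5.
Step 4. [x + 5 = 5] 5 comes off first (subtract 5) ⇒ sub: x = 0.

Answer: x ∈ {0}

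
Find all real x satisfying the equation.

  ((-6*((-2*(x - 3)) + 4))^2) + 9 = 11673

Step 1. [((-6*((-2*(x - 3)) + 4))^2) + 9 = 11673] the outer +9 inverts by subtracting 9 ⇒ sub: (-6*((-2*(x - 3)) + 4))^2 = 11664.
Step 2. [(-6*((-2*(x - 3)) + 4))^2 = 11664] 11664 ≥ 0, LHS is (·)² — take ±√ ⇒ sqrt: -6*((-2*(x - 3)) + 4) = 108 or -108.
Step 3. [-6*((-2*(x - 3)) + 4) = 108 or -108] -6·(inner) — divide through by -6. So div: (-2*(x - 3)) + 4 = -18 or 18.
Step 4. [(-2*(x - 3)) + 4 = -18 or 18] 4 comes off first (subtract 4). So sub: -2*(x - 3) = -22 or 14.
Step 5. [-2*(x - 3) = -22 or 14] -2·(inner) — divide through by -2. So div: x - 3 = 11 or -7.
Step 6. [x - 3 = 11 or -7] add 3: x sits inside (… - 3) ⇒ sub: x = 14 or -4.

Answer: x ∈ {-4, 14}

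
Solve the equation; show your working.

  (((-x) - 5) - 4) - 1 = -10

Step 1. [(((-x) - 5) - 4) - 1 = -10] add 1: x sits inside (… - 1). So sub: ((-x) - 5) - 4 = -9.
Step 2. [((-x) - 5) - 4 = -9] -4 is outermost — add 4 both sides. So sub: (-x) - 5 = -5.
Step 3. [(-x) - 5 = -5] add 5: x sits inside (… - 5) ⇒ sub: -x = 0.
Step 4. [-x = 0] leading − — multiply by −1, so neg: x = 0.

Answer: x ∈ {0}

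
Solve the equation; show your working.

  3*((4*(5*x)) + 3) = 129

Step 1. [3*((4*(5*x)) + 3) = 129] divide by the outer 3, so div: (4*(5*x)) + 3 = 43.
Step 2. [(4*(5*x)) + 3 = 43] subtract 3: x sits inside (… + 3). So sub: 4*(5*x) = 40.
Step 3. [4*(5*x) = 40] leading coefficient 4: divide by 4. So div: 5*x = 10.
Step 4. [5*x = 10] 5·(inner) — divide through by 5. So div: x = 2.

Answer: x ∈ {2}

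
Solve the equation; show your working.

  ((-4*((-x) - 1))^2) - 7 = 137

Step 1. [((-4*((-x) - 1))^2) - 7 = 137] add 7: x sits inside (… - 7). So sub: (-4*((-x) - 1))^2 = 144.
Step 2. [(-4*((-x) - 1))^2 = 144] √ both sides: 144 ≥ 0 gives two branches. So sqrt: -4*((-x) - 1) = 12 or -12.
Step 3. [-4*((-x) - 1) = 12 or -12] leading coefficient -4: divide by -4 ⇒ div: (-x) - 1 = -3 or 3.
Step 4. [(-x) - 1 = -3 or 3] the outer -1 inverts by adding 1 ⇒ sub: -x = -2 or 4.
Step 5. [-x = -2 or 4] LHS negated; negate both sides, so neg: x = 2 or -4.

Answer: x ∈ {-4, 2}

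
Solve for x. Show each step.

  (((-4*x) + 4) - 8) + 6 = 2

Step 1. [(((-4*x) + 4) - 8) + 6 = 2] +6 is outermost — subtract 6 both sides. So sub: ((-4*x) + 4) - 8 = -4.
Step 2. [((-4*x) + 4) - 8 = -4] add 8: x sits inside (… - 8) ⇒ sub: (-4*x) + 4 = 4.
Step 3. [(-4*x) + 4 = 4] 4 comes off first (subtract 4) ⇒ sub: -4*x = 0.
Step 4. [-4*x = 0] -4 out front; divide by -4, so div: x = 0.

Answer: x ∈ {0}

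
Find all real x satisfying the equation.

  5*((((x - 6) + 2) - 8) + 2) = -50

Step 1. [5*((((x - 6) + 2) - 8) + 2) = -50] 5·(inner) — divide through by 5, so div: (((x - 6) + 2) - 8) + 2 = -10.
Step 2. [(((x - 6) + 2) - 8) + 2 = -10] the outer +2 inverts by subtracting 2. So sub: ((x - 6) + 2) - 8 = -12.
Step 3. [((x - 6) + 2) - 8 = -12] 8 comes off first (add 8), so sub: (x - 6) + 2 = -4.
Step 4. [(x - 6) + 2 = -4] the outer +2 inverts by subtracting 2, so sub: x - 6 = -6.
Step 5. [x - 6 = -6] peel the -6: add 6 from each side ⇒ sub: x = 0.

Answer: x ∈ {0}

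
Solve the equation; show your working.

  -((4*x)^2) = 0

Step 1. [-((4*x)^2) = 0] LHS negated; negate both sides, so neg: (4*x)^2 = 0.
Step 2. [(4*x)^2 = 0] LHS squared, RHS 0 ≥ 0: apply √ (±), so sqrt: 4*x = 0.
Step 3. [4*x = 0] 4 out front; divide by 4, so div: x = 0.

Answer: x ∈ {0}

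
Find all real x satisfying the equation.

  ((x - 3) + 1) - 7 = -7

Step 1. [((x - 3) + 1) - 7 = -7] -7 is outermost — add 7 both sides. So sub: (x - 3) + 1 = 0.
Step 2. [(x - 3) + 1 = 0] 1 comes off first (subtract 1), so sub: x - 3 = -1.
Step 3. [x - 3 = -1] -3 is outermost — add 3 both sides. So sub: x = 2.

Answer: x ∈ {2}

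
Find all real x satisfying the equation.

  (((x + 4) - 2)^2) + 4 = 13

Step 1. [(((x + 4) - 2)^2) + 4 = 13] subtract 4: x sits inside (… + 4). So sub: ((x + 4) - 2)^2 = 9.
Step 2. [((x + 4) - 2)^2 = 9] 9 ≥ 0, LHS is (·)² — take ±√, so sqrt: (x + 4) - 2 = 3 or -3.
Step 3. [(x + 4) - 2 = 3 or -3] peel the -2: add 2 from each side, so sub: x + 4 = 5 or -1.
Step 4. [x + 4 = 5 or -1] the outer +4 inverts by subtracting 4, so sub: x = 1 or -5.

Answer: x ∈ {-5, 1}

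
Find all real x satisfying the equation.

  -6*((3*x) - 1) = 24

Step 1. [-6*((3*x) - 1) = 24] divide by the outer -6. So div: (3*x) - 1 = -4.
Step 2. [(3*x) - 1 = -4] -1 is outermost — add 1 both sides. So sub: 3*x = -3.
Step 3. [3*x = -3] 3·(inner) — divide through by 3, so div: x = -1.

Answer: x ∈ {-1}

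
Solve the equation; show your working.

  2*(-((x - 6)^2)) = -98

Step 1. [2*(-((x - 6)^2)) = -98] divide by the outer 2. So div: -((x - 6)^2) = -49.
Step 2. [-((x - 6)^2) = -49] flip signs both sides. So neg: (x - 6)^2 = 49.
Step 3. [(x - 6)^2 = 49] 49 ≥ 0, LHS is (·)² — take ±√. So sqrt: x - 6 = 7 or -7.
Step 4. [x - 6 = 7 or -7] -6 is outermost — add 6 both sides. So sub: x = 13 or -1.

Answer: x ∈ {-1, 13}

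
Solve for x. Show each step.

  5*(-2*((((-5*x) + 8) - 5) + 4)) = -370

Step 1. [5*(-2*((((-5*x) + 8) - 5) + 4)) = -370] divide by the outer 5 ⇒ div: -2*((((-5*x) + 8) - 5) + 4) = -74.
Step 2. [-2*((((-5*x) + 8) - 5) + 4) = -74] -2 out front; divide by -2 ⇒ div: (((-5*x) + 8) - 5) + 4 = 37.
Step 3. [(((-5*x) + 8) - 5) + 4 = 37] the outer +4 inverts by subtracting 4 ⇒ sub: ((-5*x) + 8) - 5 = 33.
Step 4. [((-5*x) + 8) - 5 = 33] the outer -5 inverts by adding 5 ⇒ sub: (-5*x) + 8 = 38.
Step 5. [(-5*x) + 8 = 38] +8 is outermost — subtract 8 both sides ⇒ sub: -5*x = 30.
Step 6. [-5*x = 30] -5·(inner) — divide through by -5. So div: x = -6.

Answer: x ∈ {-6}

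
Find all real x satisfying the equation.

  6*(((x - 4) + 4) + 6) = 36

Step 1. [6*(((x - 4) + 4) + 6) = 36] 6·(inner) — divide through by 6 ⇒ div: ((x - 4) + 4) + 6 = 6.
Step 2. [((x - 4) + 4) + 6 = 6] 6 comes off first (subtract 6). So sub: (x - 4) + 4 = 0.
Step 3. [(x - 4) + 4 = 0] 4 comes off first (subtract 4). So sub: x - 4 = -4.
Step 4. [x - 4 = -4] -4 is outermost — add 4 both sides ⇒ sub: x = 0.

Answer: x ∈ {0}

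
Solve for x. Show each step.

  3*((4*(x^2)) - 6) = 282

Step 1. [3*((4*(x^2)) - 6) = 282] 3 out front; divide by 3. So div: (4*(x^2)) - 6 = 94.
Step 2. [(4*(x^2)) - 6 = 94] add 6: x sits inside (… - 6). So sub: 4*(x^2) = 100.
Step 3. [4*(x^2) = 100] 4 out front; divide by 4, so div: x^2 = 25.
Step 4. [x^2 = 25] √ both sides: 25 ≥ 0 gives two branches, so sqrt: x = 5 or -5.

Answer: x ∈ {-5, 5}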